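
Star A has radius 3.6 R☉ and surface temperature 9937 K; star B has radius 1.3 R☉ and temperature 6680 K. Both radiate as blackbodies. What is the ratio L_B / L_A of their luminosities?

L_B/L_A ≈ 0.0266

L = 4πR²σT⁴ ∝ R²T⁴, so L_B/L_A = (1.3/3.6)² × (6680/9937)⁴ = 0.130 × 0.204 = 0.0266.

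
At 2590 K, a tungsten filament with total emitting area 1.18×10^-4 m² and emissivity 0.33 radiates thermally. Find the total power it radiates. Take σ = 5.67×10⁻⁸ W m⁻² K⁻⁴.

P ≈ 99.4 W

P = εσAT⁴ = 0.33 × 5.67×10⁻⁸ × 1.18×10^-4 × (2590)⁴ = 0.33 × 5.67×10⁻⁸ × 1.18×10^-4 × 4.50×10^13.
P = 99.4 W.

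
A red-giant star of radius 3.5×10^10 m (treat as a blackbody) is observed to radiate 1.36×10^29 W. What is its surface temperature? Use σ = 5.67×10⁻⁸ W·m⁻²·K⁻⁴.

A = 4πr² = 4π × (3.5×10^10)² = 1.54×10^22 m².
From P = σAT⁴, T = (P / σA)^(1/4) = (1.36×10^29 / (5.67×10⁻⁸ × 1.54×10^22))^(1/4).
T = (1.56×10^14)^(1/4) = 3530 K.

T ≈ 3530 K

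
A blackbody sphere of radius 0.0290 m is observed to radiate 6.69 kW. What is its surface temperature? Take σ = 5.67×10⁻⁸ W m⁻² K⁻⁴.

A = 4πr² = 4π × (0.0290)² = 0.0106 m².
From P = σAT⁴, T = (P / σA)^(1/4) = (6690 / (5.67×10⁻⁸ × 0.0106))^(1/4).
T = (1.12×10^13)^(1/4) = 1830 K.

T ≈ 1830 K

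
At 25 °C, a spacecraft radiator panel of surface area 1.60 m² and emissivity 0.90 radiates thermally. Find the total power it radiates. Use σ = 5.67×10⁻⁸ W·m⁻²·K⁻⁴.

P ≈ 644 W

25 °C = 298 K.
Stefan–Boltzmann: P = εσAT⁴ = 0.90 × 5.67×10⁻⁸ × 1.60 × (298)⁴ = 0.90 × 5.67×10⁻⁸ × 1.60 × 7.89×10^9.
P = 644 W.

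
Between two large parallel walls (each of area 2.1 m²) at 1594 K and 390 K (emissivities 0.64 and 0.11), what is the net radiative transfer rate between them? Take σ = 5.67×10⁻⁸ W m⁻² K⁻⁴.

For two large parallel gray plates, q = σ(T₁⁴ − T₂⁴) / (1/ε₁ + 1/ε₂ − 1).
1/ε₁ + 1/ε₂ − 1 = 1/0.64 + 1/0.11 − 1 = 9.653.
T₁⁴ − T₂⁴ = 6.46×10^12 − 2.31×10^10 = 6.43×10^12 K⁴.
q = 5.67×10⁻⁸ × 6.43×10^12 / 9.653 = 37800 W/m².
Q = q·A = 37800 × 2.1 = 79300 W.

Q ≈ 79300 W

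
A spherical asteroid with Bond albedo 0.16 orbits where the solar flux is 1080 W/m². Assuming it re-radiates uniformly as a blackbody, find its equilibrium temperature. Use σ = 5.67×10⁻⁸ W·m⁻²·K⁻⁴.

Power absorbed = (1−a)S·πR²; power emitted = 4πR²σT⁴. Equating and cancelling πR²:
T = ((1−a)S / 4σ)^(1/4) = (907 / (4 × 5.67×10⁻⁸))^(1/4) = (4.00×10^9)^(1/4).
T = 251 K.

T ≈ 251 K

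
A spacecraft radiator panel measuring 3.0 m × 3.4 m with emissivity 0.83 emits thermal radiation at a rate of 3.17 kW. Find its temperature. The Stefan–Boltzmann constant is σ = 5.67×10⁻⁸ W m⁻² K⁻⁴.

T ≈ 285 K

A = 3.0 × 3.4 = 10.2 m².
From P = εσAT⁴, T = (P / εσA)^(1/4) = (3170 / (0.83 × 5.67×10⁻⁸ × 10.2))^(1/4).
T = (6.60×10^9)^(1/4) = 285 K.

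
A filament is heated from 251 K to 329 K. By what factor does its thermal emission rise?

ratio ≈ 2.95

P ∝ T⁴, so the ratio is (329/251)⁴ = (1.311)⁴ = 2.95.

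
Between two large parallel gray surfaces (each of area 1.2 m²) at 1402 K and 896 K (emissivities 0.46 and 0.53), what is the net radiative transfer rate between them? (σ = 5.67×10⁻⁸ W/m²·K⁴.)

Q ≈ 71600 W

For two large parallel gray plates, q = σ(T₁⁴ − T₂⁴) / (1/ε₁ + 1/ε₂ − 1).
1/ε₁ + 1/ε₂ − 1 = 1/0.46 + 1/0.53 − 1 = 3.061.
T₁⁴ − T₂⁴ = 3.86×10^12 − 6.45×10^11 = 3.22×10^12 K⁴.
q = 5.67×10⁻⁸ × 3.22×10^12 / 3.061 = 59600 W/m².
Q = q·A = 59600 × 1.2 = 71600 W.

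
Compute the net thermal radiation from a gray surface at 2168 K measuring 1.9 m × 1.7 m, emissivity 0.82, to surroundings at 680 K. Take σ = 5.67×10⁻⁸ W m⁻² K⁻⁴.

Q ≈ 3.29×10^6 W

A = 1.9 × 1.7 = 3.23 m².
Q = εσA(T⁴ − T_s⁴). T⁴ − T_s⁴ = (2168)⁴ − (680)⁴ = 2.21×10^13 − 2.14×10^11 = 2.19×10^13 K⁴.
Q = 0.82 × 5.67×10⁻⁸ × 3.23 × 2.19×10^13 = 3.29×10^6 W.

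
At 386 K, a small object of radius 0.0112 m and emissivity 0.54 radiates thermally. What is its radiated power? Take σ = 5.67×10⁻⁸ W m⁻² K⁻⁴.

A = 4πr² = 4π × (0.0112)² = 1.58×10^-3 m².
Stefan–Boltzmann: P = εσAT⁴ = 0.54 × 5.67×10⁻⁸ × 1.58×10^-3 × (386)⁴ = 0.54 × 5.67×10⁻⁸ × 1.58×10^-3 × 2.22×10^10.
P = 1.07 W.

P ≈ 1.07 W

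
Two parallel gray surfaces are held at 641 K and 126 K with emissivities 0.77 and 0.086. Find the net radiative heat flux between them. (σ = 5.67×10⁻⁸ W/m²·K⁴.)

q ≈ 801 W/m²

For two large parallel gray plates, q = σ(T₁⁴ − T₂⁴) / (1/ε₁ + 1/ε₂ − 1).
1/ε₁ + 1/ε₂ − 1 = 1/0.77 + 1/0.086 − 1 = 11.93.
T₁⁴ − T₂⁴ = 1.69×10^11 − 2.52×10^8 = 1.69×10^11 K⁴.
q = 5.67×10⁻⁸ × 1.69×10^11 / 11.93 = 801 W/m².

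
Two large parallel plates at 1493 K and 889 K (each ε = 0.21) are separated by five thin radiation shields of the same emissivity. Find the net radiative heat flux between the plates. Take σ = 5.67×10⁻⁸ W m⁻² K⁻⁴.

Each of the 6 gaps contributes resistance (2/ε − 1) = 2/0.21 − 1 = 8.524; total = 51.14.
q = σ(T₁⁴ − T₂⁴) / 51.14 = 5.67×10⁻⁸ × 4.34×10^12 / 51.14 = 4820 W/m².

q ≈ 4820 W/m²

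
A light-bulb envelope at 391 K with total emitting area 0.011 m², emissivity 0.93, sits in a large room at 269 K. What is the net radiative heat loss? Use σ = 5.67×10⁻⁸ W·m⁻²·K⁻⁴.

Q ≈ 10.5 W

Q = εσA(T⁴ − T_s⁴). T⁴ − T_s⁴ = (391)⁴ − (269)⁴ = 2.34×10^10 − 5.24×10^9 = 1.81×10^10 K⁴.
Q = 0.93 × 5.67×10⁻⁸ × 0.0110 × 1.81×10^10 = 10.5 W.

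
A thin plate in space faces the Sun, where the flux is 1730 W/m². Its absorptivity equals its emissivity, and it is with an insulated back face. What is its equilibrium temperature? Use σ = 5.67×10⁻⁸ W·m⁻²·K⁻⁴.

T ≈ 418 K

Absorbed flux αS = emitted flux εσT⁴ (one radiating face); with α = ε, T = (S/σ)^(1/4).
T = (1730 / 5.67×10⁻⁸)^(1/4) = (3.05×10^10)^(1/4).
T = 418 K.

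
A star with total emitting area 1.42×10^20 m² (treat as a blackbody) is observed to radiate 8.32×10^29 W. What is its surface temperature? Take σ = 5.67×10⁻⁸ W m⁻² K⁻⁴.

T ≈ 17900 K

From P = σAT⁴, T = (P / σA)^(1/4) = (8.32×10^29 / (5.67×10⁻⁸ × 1.42×10^20))^(1/4).
T = (1.03×10^17)^(1/4) = 17900 K.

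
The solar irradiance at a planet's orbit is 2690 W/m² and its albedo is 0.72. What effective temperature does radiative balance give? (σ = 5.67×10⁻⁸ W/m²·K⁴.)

Power absorbed = (1−a)S·πR²; power emitted = 4πR²σT⁴. Equating and cancelling πR²:
T = ((1−a)S / 4σ)^(1/4) = (753 / (4 × 5.67×10⁻⁸))^(1/4) = (3.32×10^9)^(1/4).
T = 240 K.

T ≈ 240 K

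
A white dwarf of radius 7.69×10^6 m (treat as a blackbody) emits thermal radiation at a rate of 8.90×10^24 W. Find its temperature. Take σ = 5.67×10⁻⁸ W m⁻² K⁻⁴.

A = 4πr² = 4π × (7.69×10^6)² = 7.43×10^14 m².
From P = σAT⁴, T = (P / σA)^(1/4) = (8.90×10^24 / (5.67×10⁻⁸ × 7.43×10^14))^(1/4).
T = (2.11×10^17)^(1/4) = 21400 K.

T ≈ 21400 K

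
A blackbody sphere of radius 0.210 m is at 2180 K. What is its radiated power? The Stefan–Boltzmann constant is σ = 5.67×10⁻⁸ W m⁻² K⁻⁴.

A = 4πr² = 4π × (0.210)² = 0.554 m².
P = σAT⁴ = 5.67×10⁻⁸ × 0.554 × (2180)⁴ = 5.67×10⁻⁸ × 0.554 × 2.26×10^13.
P = 7.10×10^5 W.

P ≈ 7.10×10^5 W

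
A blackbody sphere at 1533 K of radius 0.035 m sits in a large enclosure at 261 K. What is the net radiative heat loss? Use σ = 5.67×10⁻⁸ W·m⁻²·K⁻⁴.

A = 4πr² = 4π × (0.035)² = 0.0154 m².
Q = σA(T⁴ − T_s⁴). T⁴ − T_s⁴ = (1533)⁴ − (261)⁴ = 5.52×10^12 − 4.64×10^9 = 5.52×10^12 K⁴.
Q = 5.67×10⁻⁸ × 0.0154 × 5.52×10^12 = 4820 W.

Q ≈ 4820 W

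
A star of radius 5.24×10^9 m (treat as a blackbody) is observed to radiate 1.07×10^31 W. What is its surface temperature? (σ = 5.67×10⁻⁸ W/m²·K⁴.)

T ≈ 27200 K

A = 4πr² = 4π × (5.24×10^9)² = 3.45×10^20 m².
From P = σAT⁴, T = (P / σA)^(1/4) = (1.07×10^31 / (5.67×10⁻⁸ × 3.45×10^20))^(1/4).
T = (5.47×10^17)^(1/4) = 27200 K.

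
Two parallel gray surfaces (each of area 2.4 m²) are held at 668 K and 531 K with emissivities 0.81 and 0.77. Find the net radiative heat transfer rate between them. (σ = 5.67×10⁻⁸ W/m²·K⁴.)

Q ≈ 10600 W

For two large parallel gray plates, q = σ(T₁⁴ − T₂⁴) / (1/ε₁ + 1/ε₂ − 1).
1/ε₁ + 1/ε₂ − 1 = 1/0.81 + 1/0.77 − 1 = 1.533.
T₁⁴ − T₂⁴ = 1.99×10^11 − 7.95×10^10 = 1.20×10^11 K⁴.
q = 5.67×10⁻⁸ × 1.20×10^11 / 1.533 = 4420 W/m².
Q = q·A = 4420 × 2.4 = 10600 W.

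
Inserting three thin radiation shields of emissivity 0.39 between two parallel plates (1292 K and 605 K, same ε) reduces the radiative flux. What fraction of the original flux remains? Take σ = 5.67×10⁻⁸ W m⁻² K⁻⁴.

With N identical shields there are N+1 = 4 gaps in series, each with the same radiative resistance, so the flux falls to 1/(N+1) of its unshielded value.

ratio ≈ 0.250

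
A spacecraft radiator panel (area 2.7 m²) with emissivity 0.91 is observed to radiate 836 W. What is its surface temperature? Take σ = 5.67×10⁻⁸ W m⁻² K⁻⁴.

From P = εσAT⁴, T = (P / εσA)^(1/4) = (836 / (0.91 × 5.67×10⁻⁸ × 2.70))^(1/4).
T = (6.00×10^9)^(1/4) = 278 K.

T ≈ 278 K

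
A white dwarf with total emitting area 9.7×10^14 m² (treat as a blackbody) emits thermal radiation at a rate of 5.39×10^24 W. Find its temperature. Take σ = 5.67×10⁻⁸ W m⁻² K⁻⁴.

From P = σAT⁴, T = (P / σA)^(1/4) = (5.39×10^24 / (5.67×10⁻⁸ × 9.70×10^14))^(1/4).
T = (9.80×10^16)^(1/4) = 17700 K.

T ≈ 17700 K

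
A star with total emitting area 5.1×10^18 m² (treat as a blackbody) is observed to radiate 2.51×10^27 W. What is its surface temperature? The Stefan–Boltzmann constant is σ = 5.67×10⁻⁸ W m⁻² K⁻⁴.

From P = σAT⁴, T = (P / σA)^(1/4) = (2.51×10^27 / (5.67×10⁻⁸ × 5.10×10^18))^(1/4).
T = (8.68×10^15)^(1/4) = 9650 K.

T ≈ 9650 K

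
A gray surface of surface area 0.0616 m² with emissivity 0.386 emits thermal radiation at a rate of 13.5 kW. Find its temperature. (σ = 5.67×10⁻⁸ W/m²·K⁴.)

T ≈ 1780 K

From P = εσAT⁴, T = (P / εσA)^(1/4) = (13500 / (0.386 × 5.67×10⁻⁸ × 0.0616))^(1/4).
T = (1.00×10^13)^(1/4) = 1780 K.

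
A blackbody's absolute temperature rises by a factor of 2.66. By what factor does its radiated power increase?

factor ≈ 50.1

P ∝ T⁴, so the power scales as (2.66)⁴ = 50.1.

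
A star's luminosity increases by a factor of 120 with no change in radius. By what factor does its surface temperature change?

factor ≈ 3.31

P ∝ T⁴ ⇒ T ∝ P^(1/4), so T scales by (120)^(1/4) = 3.31.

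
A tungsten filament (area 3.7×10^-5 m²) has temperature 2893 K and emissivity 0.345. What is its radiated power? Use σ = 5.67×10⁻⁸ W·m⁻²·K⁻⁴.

P ≈ 50.7 W

Stefan–Boltzmann: P = εσAT⁴ = 0.345 × 5.67×10⁻⁸ × 3.70×10^-5 × (2893)⁴ = 0.345 × 5.67×10⁻⁸ × 3.70×10^-5 × 7.00×10^13.
P = 50.7 W.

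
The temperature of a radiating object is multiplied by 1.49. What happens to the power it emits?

factor ≈ 4.93

P ∝ T⁴, so the power scales as (1.49)⁴ = 4.93.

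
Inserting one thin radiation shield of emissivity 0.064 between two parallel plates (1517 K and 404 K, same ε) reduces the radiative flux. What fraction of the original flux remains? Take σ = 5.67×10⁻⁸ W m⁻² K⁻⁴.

ratio ≈ 0.500

With N identical shields there are N+1 = 2 gaps in series, each with the same radiative resistance, so the flux falls to 1/(N+1) of its unshielded value.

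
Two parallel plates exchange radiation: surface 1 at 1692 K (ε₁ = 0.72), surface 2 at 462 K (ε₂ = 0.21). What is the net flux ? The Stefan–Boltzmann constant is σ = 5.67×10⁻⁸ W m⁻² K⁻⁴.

For two large parallel gray plates, q = σ(T₁⁴ − T₂⁴) / (1/ε₁ + 1/ε₂ − 1).
1/ε₁ + 1/ε₂ − 1 = 1/0.72 + 1/0.21 − 1 = 5.151.
T₁⁴ − T₂⁴ = 8.20×10^12 − 4.56×10^10 = 8.15×10^12 K⁴.
q = 5.67×10⁻⁸ × 8.15×10^12 / 5.151 = 89700 W/m².

q ≈ 89700 W/m²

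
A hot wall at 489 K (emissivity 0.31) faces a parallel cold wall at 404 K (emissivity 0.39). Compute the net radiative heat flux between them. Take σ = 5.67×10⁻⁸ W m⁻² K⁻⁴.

For two large parallel gray plates, q = σ(T₁⁴ − T₂⁴) / (1/ε₁ + 1/ε₂ − 1).
1/ε₁ + 1/ε₂ − 1 = 1/0.31 + 1/0.39 − 1 = 4.790.
T₁⁴ − T₂⁴ = 5.72×10^10 − 2.66×10^10 = 3.05×10^10 K⁴.
q = 5.67×10⁻⁸ × 3.05×10^10 / 4.790 = 362 W/m².

q ≈ 362 W/m²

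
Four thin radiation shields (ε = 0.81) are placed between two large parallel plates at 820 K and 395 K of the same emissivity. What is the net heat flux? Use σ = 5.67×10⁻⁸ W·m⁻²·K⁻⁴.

q ≈ 3300 W/m²

Each of the 5 gaps contributes resistance (2/ε − 1) = 2/0.81 − 1 = 1.469; total = 7.346.
q = σ(T₁⁴ − T₂⁴) / 7.346 = 5.67×10⁻⁸ × 4.28×10^11 / 7.346 = 3300 W/m².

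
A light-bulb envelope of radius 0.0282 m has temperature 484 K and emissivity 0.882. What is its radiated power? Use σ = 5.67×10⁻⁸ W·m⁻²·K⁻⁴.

P ≈ 27.4 W

A = 4πr² = 4π × (0.0282)² = 9.99×10^-3 m².
P = εσAT⁴ = 0.882 × 5.67×10⁻⁸ × 9.99×10^-3 × (484)⁴ = 0.882 × 5.67×10⁻⁸ × 9.99×10^-3 × 5.49×10^10.
P = 27.4 W.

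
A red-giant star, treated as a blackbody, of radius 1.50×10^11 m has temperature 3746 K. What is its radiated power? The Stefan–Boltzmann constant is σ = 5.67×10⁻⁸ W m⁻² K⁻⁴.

P ≈ 3.16×10^30 W

A = 4πr² = 4π × (1.50×10^11)² = 2.83×10^23 m².
P = σAT⁴ = 5.67×10⁻⁸ × 2.83×10^23 × (3746)⁴ = 5.67×10⁻⁸ × 2.83×10^23 × 1.97×10^14.
P = 3.16×10^30 W.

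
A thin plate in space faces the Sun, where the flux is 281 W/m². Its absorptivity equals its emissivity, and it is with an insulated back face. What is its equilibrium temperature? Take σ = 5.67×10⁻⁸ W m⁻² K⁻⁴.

Absorbed flux αS = emitted flux εσT⁴ (one radiating face); with α = ε, T = (S/σ)^(1/4).
T = (281 / 5.67×10⁻⁸)^(1/4) = (4.96×10^9)^(1/4).
T = 265 K.

T ≈ 265 K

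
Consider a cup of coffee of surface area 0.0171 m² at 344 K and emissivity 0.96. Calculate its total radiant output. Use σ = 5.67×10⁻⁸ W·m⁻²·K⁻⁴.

P = εσAT⁴ = 0.96 × 5.67×10⁻⁸ × 0.0171 × (344)⁴ = 0.96 × 5.67×10⁻⁸ × 0.0171 × 1.40×10^10.
P = 13.0 W.

P ≈ 13.0 W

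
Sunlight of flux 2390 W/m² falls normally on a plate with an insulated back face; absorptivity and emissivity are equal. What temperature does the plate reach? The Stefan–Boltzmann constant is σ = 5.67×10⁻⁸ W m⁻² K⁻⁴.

Absorbed flux αS = emitted flux εσT⁴ (one radiating face); with α = ε, T = (S/σ)^(1/4).
T = (2390 / 5.67×10⁻⁸)^(1/4) = (4.22×10^10)^(1/4).
T = 453 K.

T ≈ 453 K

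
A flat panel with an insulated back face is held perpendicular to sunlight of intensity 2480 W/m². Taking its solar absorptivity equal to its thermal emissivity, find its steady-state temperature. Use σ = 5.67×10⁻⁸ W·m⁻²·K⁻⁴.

T ≈ 457 K

Absorbed flux αS = emitted flux εσT⁴ (one radiating face); with α = ε, T = (S/σ)^(1/4).
T = (2480 / 5.67×10⁻⁸)^(1/4) = (4.37×10^10)^(1/4).
T = 457 K.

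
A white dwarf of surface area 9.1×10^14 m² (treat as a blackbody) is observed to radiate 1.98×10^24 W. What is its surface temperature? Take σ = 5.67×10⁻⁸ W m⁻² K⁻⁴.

T ≈ 14000 K

From P = σAT⁴, T = (P / σA)^(1/4) = (1.98×10^24 / (5.67×10⁻⁸ × 9.10×10^14))^(1/4).
T = (3.84×10^16)^(1/4) = 14000 K.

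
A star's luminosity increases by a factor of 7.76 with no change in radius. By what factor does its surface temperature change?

factor ≈ 1.67

P ∝ T⁴ ⇒ T ∝ P^(1/4), so T scales by (7.76)^(1/4) = 1.67.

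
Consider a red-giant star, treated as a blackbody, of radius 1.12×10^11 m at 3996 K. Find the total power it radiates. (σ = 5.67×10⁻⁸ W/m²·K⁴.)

P ≈ 2.28×10^30 W

A = 4πr² = 4π × (1.12×10^11)² = 1.58×10^23 m².
P = σAT⁴ = 5.67×10⁻⁸ × 1.58×10^23 × (3996)⁴ = 5.67×10⁻⁸ × 1.58×10^23 × 2.55×10^14.
P = 2.28×10^30 W.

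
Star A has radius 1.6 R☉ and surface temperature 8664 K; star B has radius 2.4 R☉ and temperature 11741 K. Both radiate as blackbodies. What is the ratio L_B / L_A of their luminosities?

L = 4πR²σT⁴ ∝ R²T⁴, so L_B/L_A = (2.4/1.6)² × (11741/8664)⁴ = 2.25 × 3.37 = 7.59.

L_B/L_A ≈ 7.59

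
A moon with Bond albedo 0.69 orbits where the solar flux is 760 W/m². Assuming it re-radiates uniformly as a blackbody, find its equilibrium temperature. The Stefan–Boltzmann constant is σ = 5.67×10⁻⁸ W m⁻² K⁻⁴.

Power absorbed = (1−a)S·πR²; power emitted = 4πR²σT⁴. Equating and cancelling πR²:
T = ((1−a)S / 4σ)^(1/4) = (236 / (4 × 5.67×10⁻⁸))^(1/4) = (1.04×10^9)^(1/4).
T = 180 K.

T ≈ 180 K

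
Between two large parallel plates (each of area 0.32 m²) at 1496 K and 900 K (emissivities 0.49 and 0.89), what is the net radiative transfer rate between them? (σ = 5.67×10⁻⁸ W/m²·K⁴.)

Q ≈ 36500 W

For two large parallel gray plates, q = σ(T₁⁴ − T₂⁴) / (1/ε₁ + 1/ε₂ − 1).
1/ε₁ + 1/ε₂ − 1 = 1/0.49 + 1/0.89 − 1 = 2.164.
T₁⁴ − T₂⁴ = 5.01×10^12 − 6.56×10^11 = 4.35×10^12 K⁴.
q = 5.67×10⁻⁸ × 4.35×10^12 / 2.164 = 1.14×10^5 W/m².
Q = q·A = 1.14×10^5 × 0.32 = 36500 W.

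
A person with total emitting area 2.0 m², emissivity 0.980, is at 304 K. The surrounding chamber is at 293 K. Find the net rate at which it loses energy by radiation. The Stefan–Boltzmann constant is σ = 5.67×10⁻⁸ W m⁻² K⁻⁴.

Q = εσA(T⁴ − T_s⁴). T⁴ − T_s⁴ = (304)⁴ − (293)⁴ = 8.54×10^9 − 7.37×10^9 = 1.17×10^9 K⁴.
Q = 0.980 × 5.67×10⁻⁸ × 2.00 × 1.17×10^9 = 130 W.

Q ≈ 130 W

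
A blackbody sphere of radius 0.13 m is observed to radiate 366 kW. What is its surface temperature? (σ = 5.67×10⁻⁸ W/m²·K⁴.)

A = 4πr² = 4π × (0.13)² = 0.212 m².
From P = σAT⁴, T = (P / σA)^(1/4) = (3.66×10^5 / (5.67×10⁻⁸ × 0.212))^(1/4).
T = (3.04×10^13)^(1/4) = 2350 K.

T ≈ 2350 K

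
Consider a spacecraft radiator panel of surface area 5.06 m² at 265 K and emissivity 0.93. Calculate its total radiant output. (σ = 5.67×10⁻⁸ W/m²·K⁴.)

P ≈ 1320 W

Stefan–Boltzmann: P = εσAT⁴ = 0.93 × 5.67×10⁻⁸ × 5.06 × (265)⁴ = 0.93 × 5.67×10⁻⁸ × 5.06 × 4.93×10^9.
P = 1320 W.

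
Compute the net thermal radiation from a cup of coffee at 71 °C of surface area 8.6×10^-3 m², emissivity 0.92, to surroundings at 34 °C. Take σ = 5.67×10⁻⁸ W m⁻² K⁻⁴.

Q ≈ 2.30 W

Convert: 71 °C = 344 K; 34 °C = 307 K.
Q = εσA(T⁴ − T_s⁴). T⁴ − T_s⁴ = (344)⁴ − (307)⁴ = 1.40×10^10 − 8.88×10^9 = 5.12×10^9 K⁴.
Q = 0.92 × 5.67×10⁻⁸ × 8.60×10^-3 × 5.12×10^9 = 2.30 W.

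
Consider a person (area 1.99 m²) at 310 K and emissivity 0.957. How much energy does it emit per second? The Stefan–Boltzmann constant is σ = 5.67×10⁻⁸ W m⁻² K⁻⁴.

P = εσAT⁴ = 0.957 × 5.67×10⁻⁸ × 1.99 × (310)⁴ = 0.957 × 5.67×10⁻⁸ × 1.99 × 9.24×10^9.
P = 997 W.

P ≈ 997 W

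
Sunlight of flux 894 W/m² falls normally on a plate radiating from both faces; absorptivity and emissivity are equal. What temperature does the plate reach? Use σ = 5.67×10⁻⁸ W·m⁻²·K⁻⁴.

Absorbed flux αS = emitted flux 2εσT⁴ per unit area; with α = ε this gives T = (S/2σ)^(1/4).
T = (894 / (2 × 5.67×10⁻⁸))^(1/4) = (7.88×10^9)^(1/4).
T = 298 K.

T ≈ 298 K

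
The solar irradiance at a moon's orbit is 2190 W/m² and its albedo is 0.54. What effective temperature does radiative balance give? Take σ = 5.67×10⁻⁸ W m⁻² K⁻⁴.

Power absorbed = (1−a)S·πR²; power emitted = 4πR²σT⁴. Equating and cancelling πR²:
T = ((1−a)S / 4σ)^(1/4) = (1010 / (4 × 5.67×10⁻⁸))^(1/4) = (4.44×10^9)^(1/4).
T = 258 K.

T ≈ 258 K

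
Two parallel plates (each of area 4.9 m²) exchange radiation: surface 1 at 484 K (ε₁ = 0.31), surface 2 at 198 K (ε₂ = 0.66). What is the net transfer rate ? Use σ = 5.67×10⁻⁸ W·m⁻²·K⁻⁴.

For two large parallel gray plates, q = σ(T₁⁴ − T₂⁴) / (1/ε₁ + 1/ε₂ − 1).
1/ε₁ + 1/ε₂ − 1 = 1/0.31 + 1/0.66 − 1 = 3.741.
T₁⁴ − T₂⁴ = 5.49×10^10 − 1.54×10^9 = 5.33×10^10 K⁴.
q = 5.67×10⁻⁸ × 5.33×10^10 / 3.741 = 808 W/m².
Q = q·A = 808 × 4.9 = 3960 W.

Q ≈ 3960 W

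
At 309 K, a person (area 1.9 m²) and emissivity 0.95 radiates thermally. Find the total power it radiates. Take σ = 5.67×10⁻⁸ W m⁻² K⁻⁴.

P = εσAT⁴ = 0.95 × 5.67×10⁻⁸ × 1.90 × (309)⁴ = 0.95 × 5.67×10⁻⁸ × 1.90 × 9.12×10^9.
P = 933 W.

P ≈ 933 W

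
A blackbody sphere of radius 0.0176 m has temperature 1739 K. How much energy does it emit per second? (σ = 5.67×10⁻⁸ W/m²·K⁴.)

P ≈ 2020 W

A = 4πr² = 4π × (0.0176)² = 3.89×10^-3 m².
P = σAT⁴ = 5.67×10⁻⁸ × 3.89×10^-3 × (1739)⁴ = 5.67×10⁻⁸ × 3.89×10^-3 × 9.15×10^12.
P = 2020 W.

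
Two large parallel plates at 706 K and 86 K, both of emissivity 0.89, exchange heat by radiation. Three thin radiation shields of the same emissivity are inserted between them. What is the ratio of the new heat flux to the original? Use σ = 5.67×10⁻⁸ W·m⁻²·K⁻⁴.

ratio ≈ 0.250

With N identical shields there are N+1 = 4 gaps in series, each with the same radiative resistance, so the flux falls to 1/(N+1) of its unshielded value.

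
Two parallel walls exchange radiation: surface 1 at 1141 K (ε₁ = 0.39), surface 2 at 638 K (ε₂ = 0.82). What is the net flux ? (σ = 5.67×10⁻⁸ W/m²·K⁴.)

For two large parallel gray plates, q = σ(T₁⁴ − T₂⁴) / (1/ε₁ + 1/ε₂ − 1).
1/ε₁ + 1/ε₂ − 1 = 1/0.39 + 1/0.82 − 1 = 2.784.
T₁⁴ − T₂⁴ = 1.69×10^12 − 1.66×10^11 = 1.53×10^12 K⁴.
q = 5.67×10⁻⁸ × 1.53×10^12 / 2.784 = 31100 W/m².

q ≈ 31100 W/m²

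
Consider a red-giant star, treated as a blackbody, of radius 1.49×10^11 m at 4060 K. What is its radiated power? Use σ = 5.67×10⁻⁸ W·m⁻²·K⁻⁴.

P ≈ 4.30×10^30 W

A = 4πr² = 4π × (1.49×10^11)² = 2.79×10^23 m².
P = σAT⁴ = 5.67×10⁻⁸ × 2.79×10^23 × (4060)⁴ = 5.67×10⁻⁸ × 2.79×10^23 × 2.72×10^14.
P = 4.30×10^30 W.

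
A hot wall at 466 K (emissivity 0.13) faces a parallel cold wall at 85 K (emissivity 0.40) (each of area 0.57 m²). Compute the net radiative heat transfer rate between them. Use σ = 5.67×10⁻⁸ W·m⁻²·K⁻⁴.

Q ≈ 166 W

For two large parallel gray plates, q = σ(T₁⁴ − T₂⁴) / (1/ε₁ + 1/ε₂ − 1).
1/ε₁ + 1/ε₂ − 1 = 1/0.13 + 1/0.40 − 1 = 9.192.
T₁⁴ − T₂⁴ = 4.72×10^10 − 5.22×10^7 = 4.71×10^10 K⁴.
q = 5.67×10⁻⁸ × 4.71×10^10 / 9.192 = 291 W/m².
Q = q·A = 291 × 0.57 = 166 W.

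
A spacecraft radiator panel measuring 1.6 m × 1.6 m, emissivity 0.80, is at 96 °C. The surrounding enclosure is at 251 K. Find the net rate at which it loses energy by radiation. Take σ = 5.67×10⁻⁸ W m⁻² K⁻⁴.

A = 1.6 × 1.6 = 2.56 m².
Convert: 96 °C = 369 K.
Q = εσA(T⁴ − T_s⁴). T⁴ − T_s⁴ = (369)⁴ − (251)⁴ = 1.85×10^10 − 3.97×10^9 = 1.46×10^10 K⁴.
Q = 0.80 × 5.67×10⁻⁸ × 2.56 × 1.46×10^10 = 1690 W.

Q ≈ 1690 W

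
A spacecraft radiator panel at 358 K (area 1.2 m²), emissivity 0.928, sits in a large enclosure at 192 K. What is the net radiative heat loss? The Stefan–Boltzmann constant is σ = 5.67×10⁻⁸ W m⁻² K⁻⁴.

Q ≈ 951 W

Q = εσA(T⁴ − T_s⁴). T⁴ − T_s⁴ = (358)⁴ − (192)⁴ = 1.64×10^10 − 1.36×10^9 = 1.51×10^10 K⁴.
Q = 0.928 × 5.67×10⁻⁸ × 1.20 × 1.51×10^10 = 951 W.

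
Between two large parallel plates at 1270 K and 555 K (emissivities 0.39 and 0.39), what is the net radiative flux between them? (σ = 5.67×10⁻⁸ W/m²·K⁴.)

q ≈ 34400 W/m²

For two large parallel gray plates, q = σ(T₁⁴ − T₂⁴) / (1/ε₁ + 1/ε₂ − 1).
1/ε₁ + 1/ε₂ − 1 = 1/0.39 + 1/0.39 − 1 = 4.128.
T₁⁴ − T₂⁴ = 2.60×10^12 − 9.49×10^10 = 2.51×10^12 K⁴.
q = 5.67×10⁻⁸ × 2.51×10^12 / 4.128 = 34400 W/m².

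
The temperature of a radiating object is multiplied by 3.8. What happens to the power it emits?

factor ≈ 209

P ∝ T⁴, so the power scales as (3.8)⁴ = 209.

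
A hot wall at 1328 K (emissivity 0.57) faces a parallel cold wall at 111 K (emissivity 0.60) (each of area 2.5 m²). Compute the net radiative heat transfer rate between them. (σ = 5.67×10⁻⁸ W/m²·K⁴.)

For two large parallel gray plates, q = σ(T₁⁴ − T₂⁴) / (1/ε₁ + 1/ε₂ − 1).
1/ε₁ + 1/ε₂ − 1 = 1/0.57 + 1/0.60 − 1 = 2.421.
T₁⁴ − T₂⁴ = 3.11×10^12 − 1.52×10^8 = 3.11×10^12 K⁴.
q = 5.67×10⁻⁸ × 3.11×10^12 / 2.421 = 72800 W/m².
Q = q·A = 72800 × 2.5 = 1.82×10^5 W.

Q ≈ 1.82×10^5 W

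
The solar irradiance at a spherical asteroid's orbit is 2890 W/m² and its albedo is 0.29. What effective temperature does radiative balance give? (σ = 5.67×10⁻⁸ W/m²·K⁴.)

T ≈ 308 K

Power absorbed = (1−a)S·πR²; power emitted = 4πR²σT⁴. Equating and cancelling πR²:
T = ((1−a)S / 4σ)^(1/4) = (2050 / (4 × 5.67×10⁻⁸))^(1/4) = (9.05×10^9)^(1/4).
T = 308 K.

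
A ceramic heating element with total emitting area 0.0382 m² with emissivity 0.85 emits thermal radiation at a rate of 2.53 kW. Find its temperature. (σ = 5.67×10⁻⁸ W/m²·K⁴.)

From P = εσAT⁴, T = (P / εσA)^(1/4) = (2530 / (0.85 × 5.67×10⁻⁸ × 0.0382))^(1/4).
T = (1.37×10^12)^(1/4) = 1080 K.

T ≈ 1080 K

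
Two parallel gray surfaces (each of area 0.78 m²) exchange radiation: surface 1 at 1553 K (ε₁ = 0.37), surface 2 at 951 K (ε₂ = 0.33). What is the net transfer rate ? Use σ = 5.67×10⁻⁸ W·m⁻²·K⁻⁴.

For two large parallel gray plates, q = σ(T₁⁴ − T₂⁴) / (1/ε₁ + 1/ε₂ − 1).
1/ε₁ + 1/ε₂ − 1 = 1/0.37 + 1/0.33 − 1 = 4.733.
T₁⁴ − T₂⁴ = 5.82×10^12 − 8.18×10^11 = 5.00×10^12 K⁴.
q = 5.67×10⁻⁸ × 5.00×10^12 / 4.733 = 59900 W/m².
Q = q·A = 59900 × 0.78 = 46700 W.

Q ≈ 46700 W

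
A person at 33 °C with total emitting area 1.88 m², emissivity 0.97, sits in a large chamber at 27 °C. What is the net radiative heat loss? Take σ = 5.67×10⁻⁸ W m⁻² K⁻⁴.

Convert: 33 °C = 306 K; 27 °C = 300 K.
Q = εσA(T⁴ − T_s⁴). T⁴ − T_s⁴ = (306)⁴ − (300)⁴ = 8.77×10^9 − 8.10×10^9 = 6.68×10^8 K⁴.
Q = 0.97 × 5.67×10⁻⁸ × 1.88 × 6.68×10^8 = 69.0 W.

Q ≈ 69.0 W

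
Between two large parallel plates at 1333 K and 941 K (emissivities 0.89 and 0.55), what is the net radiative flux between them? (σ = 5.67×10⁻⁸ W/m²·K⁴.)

For two large parallel gray plates, q = σ(T₁⁴ − T₂⁴) / (1/ε₁ + 1/ε₂ − 1).
1/ε₁ + 1/ε₂ − 1 = 1/0.89 + 1/0.55 − 1 = 1.942.
T₁⁴ − T₂⁴ = 3.16×10^12 − 7.84×10^11 = 2.37×10^12 K⁴.
q = 5.67×10⁻⁸ × 2.37×10^12 / 1.942 = 69300 W/m².

q ≈ 69300 W/m²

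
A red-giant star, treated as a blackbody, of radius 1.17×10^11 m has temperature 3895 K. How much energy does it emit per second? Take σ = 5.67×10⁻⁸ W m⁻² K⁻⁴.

A = 4πr² = 4π × (1.17×10^11)² = 1.72×10^23 m².
P = σAT⁴ = 5.67×10⁻⁸ × 1.72×10^23 × (3895)⁴ = 5.67×10⁻⁸ × 1.72×10^23 × 2.30×10^14.
P = 2.24×10^30 W.

P ≈ 2.24×10^30 W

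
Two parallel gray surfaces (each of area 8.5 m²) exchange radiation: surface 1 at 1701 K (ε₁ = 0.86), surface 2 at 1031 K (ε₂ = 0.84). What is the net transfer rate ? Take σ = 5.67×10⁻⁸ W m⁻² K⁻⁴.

Q ≈ 2.58×10^6 W

For two large parallel gray plates, q = σ(T₁⁴ − T₂⁴) / (1/ε₁ + 1/ε₂ − 1).
1/ε₁ + 1/ε₂ − 1 = 1/0.86 + 1/0.84 − 1 = 1.353.
T₁⁴ − T₂⁴ = 8.37×10^12 − 1.13×10^12 = 7.24×10^12 K⁴.
q = 5.67×10⁻⁸ × 7.24×10^12 / 1.353 = 3.03×10^5 W/m².
Q = q·A = 3.03×10^5 × 8.5 = 2.58×10^6 W.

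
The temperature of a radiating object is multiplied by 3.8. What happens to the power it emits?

P ∝ T⁴, so the power scales as (3.8)⁴ = 209.

factor ≈ 209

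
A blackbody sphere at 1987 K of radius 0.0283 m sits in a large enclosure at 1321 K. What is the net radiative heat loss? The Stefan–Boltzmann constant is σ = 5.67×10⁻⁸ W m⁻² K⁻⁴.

Q ≈ 7160 W

A = 4πr² = 4π × (0.0283)² = 0.0101 m².
Q = σA(T⁴ − T_s⁴). T⁴ − T_s⁴ = (1987)⁴ − (1321)⁴ = 1.56×10^13 − 3.05×10^12 = 1.25×10^13 K⁴.
Q = 5.67×10⁻⁸ × 0.0101 × 1.25×10^13 = 7160 W.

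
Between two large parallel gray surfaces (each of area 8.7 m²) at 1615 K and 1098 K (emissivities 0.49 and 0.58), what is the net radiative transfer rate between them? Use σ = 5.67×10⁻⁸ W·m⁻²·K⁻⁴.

Q ≈ 9.54×10^5 W

For two large parallel gray plates, q = σ(T₁⁴ − T₂⁴) / (1/ε₁ + 1/ε₂ − 1).
1/ε₁ + 1/ε₂ − 1 = 1/0.49 + 1/0.58 − 1 = 2.765.
T₁⁴ − T₂⁴ = 6.80×10^12 − 1.45×10^12 = 5.35×10^12 K⁴.
q = 5.67×10⁻⁸ × 5.35×10^12 / 2.765 = 1.10×10^5 W/m².
Q = q·A = 1.10×10^5 × 8.7 = 9.54×10^5 W.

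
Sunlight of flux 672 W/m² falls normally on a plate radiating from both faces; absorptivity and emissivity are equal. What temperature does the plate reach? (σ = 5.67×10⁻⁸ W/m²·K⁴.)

T ≈ 277 K

Absorbed flux αS = emitted flux 2εσT⁴ per unit area; with α = ε this gives T = (S/2σ)^(1/4).
T = (672 / (2 × 5.67×10⁻⁸))^(1/4) = (5.93×10^9)^(1/4).
T = 277 K.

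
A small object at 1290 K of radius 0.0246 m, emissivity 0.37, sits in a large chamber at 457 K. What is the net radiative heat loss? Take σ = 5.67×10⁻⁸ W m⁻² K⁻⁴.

A = 4πr² = 4π × (0.0246)² = 7.60×10^-3 m².
Q = εσA(T⁴ − T_s⁴). T⁴ − T_s⁴ = (1290)⁴ − (457)⁴ = 2.77×10^12 − 4.36×10^10 = 2.73×10^12 K⁴.
Q = 0.37 × 5.67×10⁻⁸ × 7.60×10^-3 × 2.73×10^12 = 435 W.

Q ≈ 435 W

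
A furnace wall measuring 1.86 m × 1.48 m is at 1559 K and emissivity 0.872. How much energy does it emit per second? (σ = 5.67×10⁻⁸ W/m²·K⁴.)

A = 1.86 × 1.48 = 2.75 m².
P = εσAT⁴ = 0.872 × 5.67×10⁻⁸ × 2.75 × (1559)⁴ = 0.872 × 5.67×10⁻⁸ × 2.75 × 5.91×10^12.
P = 8.04×10^5 W.

P ≈ 8.04×10^5 W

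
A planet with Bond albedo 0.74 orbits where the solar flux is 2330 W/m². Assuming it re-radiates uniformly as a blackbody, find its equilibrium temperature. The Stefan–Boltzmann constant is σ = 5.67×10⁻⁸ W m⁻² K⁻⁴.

Power absorbed = (1−a)S·πR²; power emitted = 4πR²σT⁴. Equating and cancelling πR²:
T = ((1−a)S / 4σ)^(1/4) = (606 / (4 × 5.67×10⁻⁸))^(1/4) = (2.67×10^9)^(1/4).
T = 227 K.

T ≈ 227 K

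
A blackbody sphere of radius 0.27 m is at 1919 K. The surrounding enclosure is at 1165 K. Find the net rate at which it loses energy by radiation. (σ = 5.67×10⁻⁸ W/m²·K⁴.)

A = 4πr² = 4π × (0.27)² = 0.916 m².
Q = σA(T⁴ − T_s⁴). T⁴ − T_s⁴ = (1919)⁴ − (1165)⁴ = 1.36×10^13 − 1.84×10^12 = 1.17×10^13 K⁴.
Q = 5.67×10⁻⁸ × 0.916 × 1.17×10^13 = 6.09×10^5 W.

Q ≈ 6.09×10^5 W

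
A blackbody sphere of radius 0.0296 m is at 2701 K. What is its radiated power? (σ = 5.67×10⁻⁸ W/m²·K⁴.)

P ≈ 33200 W

A = 4πr² = 4π × (0.0296)² = 0.0110 m².
P = σAT⁴ = 5.67×10⁻⁸ × 0.0110 × (2701)⁴ = 5.67×10⁻⁸ × 0.0110 × 5.32×10^13.
P = 33200 W.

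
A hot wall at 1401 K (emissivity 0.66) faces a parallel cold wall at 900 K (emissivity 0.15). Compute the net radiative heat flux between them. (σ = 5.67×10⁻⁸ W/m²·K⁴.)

q ≈ 25200 W/m²

For two large parallel gray plates, q = σ(T₁⁴ − T₂⁴) / (1/ε₁ + 1/ε₂ − 1).
1/ε₁ + 1/ε₂ − 1 = 1/0.66 + 1/0.15 − 1 = 7.182.
T₁⁴ − T₂⁴ = 3.85×10^12 − 6.56×10^11 = 3.20×10^12 K⁴.
q = 5.67×10⁻⁸ × 3.20×10^12 / 7.182 = 25200 W/m².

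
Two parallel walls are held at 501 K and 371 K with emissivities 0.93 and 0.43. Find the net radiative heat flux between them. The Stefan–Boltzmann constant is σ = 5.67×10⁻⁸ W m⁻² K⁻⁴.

q ≈ 1040 W/m²

For two large parallel gray plates, q = σ(T₁⁴ − T₂⁴) / (1/ε₁ + 1/ε₂ − 1).
1/ε₁ + 1/ε₂ − 1 = 1/0.93 + 1/0.43 − 1 = 2.401.
T₁⁴ − T₂⁴ = 6.30×10^10 − 1.89×10^10 = 4.41×10^10 K⁴.
q = 5.67×10⁻⁸ × 4.41×10^10 / 2.401 = 1040 W/m².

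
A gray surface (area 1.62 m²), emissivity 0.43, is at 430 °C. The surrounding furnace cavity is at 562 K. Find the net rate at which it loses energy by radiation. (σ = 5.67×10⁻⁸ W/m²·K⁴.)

Q ≈ 5710 W

Convert: 430 °C = 703 K.
Q = εσA(T⁴ − T_s⁴). T⁴ − T_s⁴ = (703)⁴ − (562)⁴ = 2.44×10^11 − 9.98×10^10 = 1.44×10^11 K⁴.
Q = 0.43 × 5.67×10⁻⁸ × 1.62 × 1.44×10^11 = 5710 W.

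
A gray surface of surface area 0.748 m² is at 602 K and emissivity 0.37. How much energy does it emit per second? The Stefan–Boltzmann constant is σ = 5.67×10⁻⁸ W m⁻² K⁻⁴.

P ≈ 2060 W

Stefan–Boltzmann: P = εσAT⁴ = 0.37 × 5.67×10⁻⁸ × 0.748 × (602)⁴ = 0.37 × 5.67×10⁻⁸ × 0.748 × 1.31×10^11.
P = 2060 W.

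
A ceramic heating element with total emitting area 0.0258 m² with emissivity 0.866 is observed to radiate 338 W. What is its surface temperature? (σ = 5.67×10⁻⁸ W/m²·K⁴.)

From P = εσAT⁴, T = (P / εσA)^(1/4) = (338 / (0.866 × 5.67×10⁻⁸ × 0.0258))^(1/4).
T = (2.67×10^11)^(1/4) = 719 K.

T ≈ 719 K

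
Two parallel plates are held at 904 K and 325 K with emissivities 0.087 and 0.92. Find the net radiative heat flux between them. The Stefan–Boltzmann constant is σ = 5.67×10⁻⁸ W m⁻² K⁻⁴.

For two large parallel gray plates, q = σ(T₁⁴ − T₂⁴) / (1/ε₁ + 1/ε₂ − 1).
1/ε₁ + 1/ε₂ − 1 = 1/0.087 + 1/0.92 − 1 = 11.58.
T₁⁴ − T₂⁴ = 6.68×10^11 − 1.12×10^10 = 6.57×10^11 K⁴.
q = 5.67×10⁻⁸ × 6.57×10^11 / 11.58 = 3220 W/m².

q ≈ 3220 W/m²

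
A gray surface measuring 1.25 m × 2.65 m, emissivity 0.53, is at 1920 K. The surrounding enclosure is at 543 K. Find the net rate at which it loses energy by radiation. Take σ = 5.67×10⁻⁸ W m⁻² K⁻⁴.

Q ≈ 1.34×10^6 W

A = 1.25 × 2.65 = 3.31 m².
Q = εσA(T⁴ − T_s⁴). T⁴ − T_s⁴ = (1920)⁴ − (543)⁴ = 1.36×10^13 − 8.69×10^10 = 1.35×10^13 K⁴.
Q = 0.53 × 5.67×10⁻⁸ × 3.31 × 1.35×10^13 = 1.34×10^6 W.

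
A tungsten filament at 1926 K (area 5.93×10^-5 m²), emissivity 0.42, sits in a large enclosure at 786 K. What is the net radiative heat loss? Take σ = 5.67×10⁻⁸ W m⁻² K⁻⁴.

Q ≈ 18.9 W

Q = εσA(T⁴ − T_s⁴). T⁴ − T_s⁴ = (1926)⁴ − (786)⁴ = 1.38×10^13 − 3.82×10^11 = 1.34×10^13 K⁴.
Q = 0.42 × 5.67×10⁻⁸ × 5.93×10^-5 × 1.34×10^13 = 18.9 W.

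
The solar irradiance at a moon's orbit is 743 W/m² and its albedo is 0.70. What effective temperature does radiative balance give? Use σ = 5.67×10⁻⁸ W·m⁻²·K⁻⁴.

Power absorbed = (1−a)S·πR²; power emitted = 4πR²σT⁴. Equating and cancelling πR²:
T = ((1−a)S / 4σ)^(1/4) = (223 / (4 × 5.67×10⁻⁸))^(1/4) = (9.83×10^8)^(1/4).
T = 177 K.

T ≈ 177 K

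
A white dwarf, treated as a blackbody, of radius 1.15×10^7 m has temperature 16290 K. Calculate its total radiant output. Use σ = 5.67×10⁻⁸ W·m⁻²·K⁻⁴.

A = 4πr² = 4π × (1.15×10^7)² = 1.66×10^15 m².
P = σAT⁴ = 5.67×10⁻⁸ × 1.66×10^15 × (16290)⁴ = 5.67×10⁻⁸ × 1.66×10^15 × 7.04×10^16.
P = 6.64×10^24 W.

P ≈ 6.64×10^24 W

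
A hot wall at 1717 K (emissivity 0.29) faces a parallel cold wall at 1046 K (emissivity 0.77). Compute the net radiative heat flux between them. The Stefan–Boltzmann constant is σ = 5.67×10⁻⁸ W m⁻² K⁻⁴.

For two large parallel gray plates, q = σ(T₁⁴ − T₂⁴) / (1/ε₁ + 1/ε₂ − 1).
1/ε₁ + 1/ε₂ − 1 = 1/0.29 + 1/0.77 − 1 = 3.747.
T₁⁴ − T₂⁴ = 8.69×10^12 − 1.20×10^12 = 7.49×10^12 K⁴.
q = 5.67×10⁻⁸ × 7.49×10^12 / 3.747 = 1.13×10^5 W/m².

q ≈ 1.13×10^5 W/m²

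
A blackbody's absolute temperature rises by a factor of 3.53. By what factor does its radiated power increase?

factor ≈ 155

P ∝ T⁴, so the power scales as (3.53)⁴ = 155.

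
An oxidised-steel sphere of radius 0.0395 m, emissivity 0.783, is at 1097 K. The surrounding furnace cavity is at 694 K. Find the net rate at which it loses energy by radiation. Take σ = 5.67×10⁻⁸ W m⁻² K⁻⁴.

A = 4πr² = 4π × (0.0395)² = 0.0196 m².
Q = εσA(T⁴ − T_s⁴). T⁴ − T_s⁴ = (1097)⁴ − (694)⁴ = 1.45×10^12 − 2.32×10^11 = 1.22×10^12 K⁴.
Q = 0.783 × 5.67×10⁻⁸ × 0.0196 × 1.22×10^12 = 1060 W.

Q ≈ 1060 W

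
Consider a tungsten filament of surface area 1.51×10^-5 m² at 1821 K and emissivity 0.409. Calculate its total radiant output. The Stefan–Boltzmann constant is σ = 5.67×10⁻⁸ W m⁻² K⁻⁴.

Stefan–Boltzmann: P = εσAT⁴ = 0.409 × 5.67×10⁻⁸ × 1.51×10^-5 × (1821)⁴ = 0.409 × 5.67×10⁻⁸ × 1.51×10^-5 × 1.10×10^13.
P = 3.85 W.

P ≈ 3.85 W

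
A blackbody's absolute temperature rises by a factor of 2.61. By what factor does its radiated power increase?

factor ≈ 46.4

P ∝ T⁴, so the power scales as (2.61)⁴ = 46.4.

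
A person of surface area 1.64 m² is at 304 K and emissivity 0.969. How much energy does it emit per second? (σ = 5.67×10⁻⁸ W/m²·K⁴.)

P = εσAT⁴ = 0.969 × 5.67×10⁻⁸ × 1.64 × (304)⁴ = 0.969 × 5.67×10⁻⁸ × 1.64 × 8.54×10^9.
P = 770 W.

P ≈ 770 W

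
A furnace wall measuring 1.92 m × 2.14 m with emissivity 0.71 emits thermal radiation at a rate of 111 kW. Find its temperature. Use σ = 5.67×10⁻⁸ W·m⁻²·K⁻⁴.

T ≈ 905 K

A = 1.92 × 2.14 = 4.11 m².
From P = εσAT⁴, T = (P / εσA)^(1/4) = (1.11×10^5 / (0.71 × 5.67×10⁻⁸ × 4.11))^(1/4).
T = (6.71×10^11)^(1/4) = 905 K.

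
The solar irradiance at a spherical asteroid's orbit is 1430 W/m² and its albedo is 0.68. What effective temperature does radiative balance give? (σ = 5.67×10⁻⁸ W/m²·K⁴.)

T ≈ 212 K

Power absorbed = (1−a)S·πR²; power emitted = 4πR²σT⁴. Equating and cancelling πR²:
T = ((1−a)S / 4σ)^(1/4) = (458 / (4 × 5.67×10⁻⁸))^(1/4) = (2.02×10^9)^(1/4).
T = 212 K.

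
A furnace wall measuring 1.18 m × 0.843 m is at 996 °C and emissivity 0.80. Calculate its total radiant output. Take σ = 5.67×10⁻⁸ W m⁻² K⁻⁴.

P ≈ 1.17×10^5 W

A = 1.18 × 0.843 = 0.995 m².
996 °C = 1269 K.
P = εσAT⁴ = 0.80 × 5.67×10⁻⁸ × 0.995 × (1269)⁴ = 0.80 × 5.67×10⁻⁸ × 0.995 × 2.59×10^12.
P = 1.17×10^5 W.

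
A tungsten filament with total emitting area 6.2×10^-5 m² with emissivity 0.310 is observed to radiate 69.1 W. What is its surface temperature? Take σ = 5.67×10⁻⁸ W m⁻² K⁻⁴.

From P = εσAT⁴, T = (P / εσA)^(1/4) = (69.1 / (0.310 × 5.67×10⁻⁸ × 6.20×10^-5))^(1/4).
T = (6.34×10^13)^(1/4) = 2820 K.

T ≈ 2820 K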